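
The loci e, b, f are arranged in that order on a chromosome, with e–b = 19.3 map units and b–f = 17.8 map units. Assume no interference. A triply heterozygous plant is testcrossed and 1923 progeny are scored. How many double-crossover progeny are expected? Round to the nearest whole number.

Map distances give recombination frequencies of 0.193 and 0.178 for the two intervals.
With no interference, expected double-crossover frequency = 0.193 × 0.178 = 0.03435.
Expected number = 0.03435 × 1923 = 66.06 ≈ 66.

66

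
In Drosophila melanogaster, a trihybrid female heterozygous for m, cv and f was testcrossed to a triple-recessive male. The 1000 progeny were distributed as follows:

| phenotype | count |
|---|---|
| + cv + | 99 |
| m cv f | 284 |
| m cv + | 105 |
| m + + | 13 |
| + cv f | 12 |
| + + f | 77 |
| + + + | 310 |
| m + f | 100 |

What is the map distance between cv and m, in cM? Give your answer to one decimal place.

22.4 cM

The two most frequent reciprocal classes, m cv f and + + +, are the parental types, so the F1 was m cv f / + + +.
The two rarest classes, + cv f and m + +, are the double crossovers. Comparing them with the parentals, only the m allele has switched, so m is the middle locus and the order is f – m – cv.
Crossovers in the m–cv interval produce the single-crossover classes m + f and + cv + (100 + 99 = 199) plus the double crossovers (25).
RF(m–cv) = (199 + 25) / 1000 = 224/1000 = 0.2240 → 22.4 cM.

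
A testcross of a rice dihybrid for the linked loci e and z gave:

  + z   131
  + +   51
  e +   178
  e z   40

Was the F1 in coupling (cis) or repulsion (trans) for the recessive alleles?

trans

The two most frequent classes are + z (131) and e + (178); these are the parental (non-recombinant) types.
So the F1 carried + z on one chromosome and e + on the other — the recessive alleles are on opposite chromosomes (trans / repulsion).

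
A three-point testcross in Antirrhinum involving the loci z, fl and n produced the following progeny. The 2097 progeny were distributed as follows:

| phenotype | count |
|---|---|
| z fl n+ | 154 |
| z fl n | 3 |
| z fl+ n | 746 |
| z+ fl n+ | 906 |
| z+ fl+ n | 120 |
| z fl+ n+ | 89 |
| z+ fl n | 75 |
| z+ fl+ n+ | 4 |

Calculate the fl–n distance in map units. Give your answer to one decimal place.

8.2 map units

The two most frequent reciprocal classes, z fl+ n and z+ fl n+, are the parental types, so the F1 was z fl+ n / z+ fl n+.
The two rarest classes, z fl n and z+ fl+ n+, are the double crossovers. Comparing them with the parentals, only the fl allele has switched, so fl is the middle locus and the order is z – fl – n.
Crossovers in the fl–n interval produce the single-crossover classes z fl+ n+ and z+ fl n (89 + 75 = 164) plus the double crossovers (7).
RF(fl–n) = (164 + 7) / 2097 = 171/2097 = 0.0815 → 8.2 map units.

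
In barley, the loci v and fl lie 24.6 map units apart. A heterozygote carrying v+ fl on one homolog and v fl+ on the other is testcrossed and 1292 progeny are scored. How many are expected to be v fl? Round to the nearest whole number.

A map distance of 24.6 map units corresponds to a recombination frequency of 0.246.
The F1 is v+ fl / v fl+, so v fl is a recombinant gamete class with expected frequency r/2 = 0.246/2 = 0.1230.
Expected number = 0.1230 × 1292 = 158.92 ≈ 159.

159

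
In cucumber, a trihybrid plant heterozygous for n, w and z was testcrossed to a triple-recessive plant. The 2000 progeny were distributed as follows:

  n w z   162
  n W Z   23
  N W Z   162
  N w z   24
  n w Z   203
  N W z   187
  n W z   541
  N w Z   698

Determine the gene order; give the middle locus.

The two most frequent reciprocal classes, n W z and N w Z, are the parental types, so the F1 was n W z / N w Z.
The two rarest classes, n W Z and N w z, are the double crossovers. Comparing them with the parentals, only the z allele has switched, so z is the middle locus and the order is n – z – w.

z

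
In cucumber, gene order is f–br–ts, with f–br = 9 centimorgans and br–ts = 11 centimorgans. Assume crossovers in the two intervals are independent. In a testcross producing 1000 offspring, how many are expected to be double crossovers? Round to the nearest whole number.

Map distances give recombination frequencies of 0.090 and 0.110 for the two intervals.
With no interference, expected double-crossover frequency = 0.090 × 0.110 = 0.00990.
Expected number = 0.00990 × 1000 = 9.90 ≈ 10.

10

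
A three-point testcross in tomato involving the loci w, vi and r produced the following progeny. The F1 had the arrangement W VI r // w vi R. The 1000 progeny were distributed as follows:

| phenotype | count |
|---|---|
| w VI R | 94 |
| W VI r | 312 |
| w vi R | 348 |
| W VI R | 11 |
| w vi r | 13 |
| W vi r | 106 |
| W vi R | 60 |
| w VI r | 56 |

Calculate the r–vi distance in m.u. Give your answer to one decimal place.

22.4 m.u.

The two rarest classes, W VI R and w vi r, are the double crossovers. Comparing them with the parentals, only the r allele has switched, so r is the middle locus and the order is w – r – vi.
Crossovers in the r–vi interval produce the single-crossover classes W vi r and w VI R (106 + 94 = 200) plus the double crossovers (24).
RF(r–vi) = (200 + 24) / 1000 = 224/1000 = 0.2240 → 22.4 m.u.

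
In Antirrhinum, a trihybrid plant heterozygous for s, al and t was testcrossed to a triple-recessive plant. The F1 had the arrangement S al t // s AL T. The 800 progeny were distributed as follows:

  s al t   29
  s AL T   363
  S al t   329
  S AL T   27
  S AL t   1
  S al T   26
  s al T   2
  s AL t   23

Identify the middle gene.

The two rarest classes, S AL t and s al T, are the double crossovers. Comparing them with the parentals, only the al allele has switched, so al is the middle locus and the order is s – al – t.

al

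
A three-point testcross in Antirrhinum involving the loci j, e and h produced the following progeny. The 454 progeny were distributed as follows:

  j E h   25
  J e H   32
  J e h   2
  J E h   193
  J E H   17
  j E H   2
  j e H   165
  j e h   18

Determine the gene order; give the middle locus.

e

The two most frequent reciprocal classes, j e H and J E h, are the parental types, so the F1 was j e H / J E h.
The two rarest classes, j E H and J e h, are the double crossovers. Comparing them with the parentals, only the e allele has switched, so e is the middle locus and the order is h – e – j.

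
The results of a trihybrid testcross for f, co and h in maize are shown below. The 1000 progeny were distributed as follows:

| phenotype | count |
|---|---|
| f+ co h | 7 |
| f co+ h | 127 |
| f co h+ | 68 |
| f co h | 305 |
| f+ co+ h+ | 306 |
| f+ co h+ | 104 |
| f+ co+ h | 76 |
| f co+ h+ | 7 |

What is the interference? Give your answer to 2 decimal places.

The two most frequent reciprocal classes, f+ co+ h+ and f co h, are the parental types, so the F1 was f+ co+ h+ / f co h.
The two rarest classes, f co+ h+ and f+ co h, are the double crossovers. Comparing them with the parentals, only the f allele has switched, so f is the middle locus and the order is h – f – co.
h–f: (144 + 14)/1000 = 0.1580; f–co: (231 + 14)/1000 = 0.2450.
Expected DCO frequency = 0.1580 × 0.2450 ≈ 0.03871; observed = 14/1000 ≈ 0.01400.
Coefficient of coincidence = 0.01400/0.03871 ≈ 0.36; interference = 1 − 0.36 = 0.64.

0.64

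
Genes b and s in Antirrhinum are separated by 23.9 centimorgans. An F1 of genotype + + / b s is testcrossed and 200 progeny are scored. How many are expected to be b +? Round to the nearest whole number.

24

A map distance of 23.9 centimorgans corresponds to a recombination frequency of 0.239.
The F1 is + + / b s, so b + is a recombinant gamete class with expected frequency r/2 = 0.239/2 = 0.1195.
Expected number = 0.1195 × 200 = 23.90 ≈ 24.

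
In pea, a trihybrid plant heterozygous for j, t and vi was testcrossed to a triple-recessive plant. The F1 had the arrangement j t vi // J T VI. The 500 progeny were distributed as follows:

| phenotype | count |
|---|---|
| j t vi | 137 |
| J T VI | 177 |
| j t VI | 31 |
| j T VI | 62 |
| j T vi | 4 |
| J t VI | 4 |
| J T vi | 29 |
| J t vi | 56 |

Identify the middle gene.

The two rarest classes, j T vi and J t VI, are the double crossovers. Comparing them with the parentals, only the t allele has switched, so t is the middle locus and the order is j – t – vi.

t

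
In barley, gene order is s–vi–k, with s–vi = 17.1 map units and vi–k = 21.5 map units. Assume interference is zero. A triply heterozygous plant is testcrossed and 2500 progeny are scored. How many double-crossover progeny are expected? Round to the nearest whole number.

Map distances give recombination frequencies of 0.171 and 0.215 for the two intervals.
With no interference, expected double-crossover frequency = 0.171 × 0.215 = 0.03676.
Expected number = 0.03676 × 2500 = 91.91 ≈ 92.

92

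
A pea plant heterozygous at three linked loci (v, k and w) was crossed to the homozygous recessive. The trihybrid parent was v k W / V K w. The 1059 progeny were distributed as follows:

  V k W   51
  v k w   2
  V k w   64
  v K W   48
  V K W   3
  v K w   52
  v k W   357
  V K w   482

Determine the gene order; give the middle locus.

The two rarest classes, v k w and V K W, are the double crossovers. Comparing them with the parentals, only the w allele has switched, so w is the middle locus and the order is k – w – v.

w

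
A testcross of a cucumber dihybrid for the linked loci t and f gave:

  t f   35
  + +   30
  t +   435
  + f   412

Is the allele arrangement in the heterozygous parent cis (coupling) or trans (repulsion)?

The two most frequent classes are + f (412) and t + (435); these are the parental (non-recombinant) types.
So the F1 carried + f on one chromosome and t + on the other — the recessive alleles are on opposite chromosomes (trans / repulsion).

trans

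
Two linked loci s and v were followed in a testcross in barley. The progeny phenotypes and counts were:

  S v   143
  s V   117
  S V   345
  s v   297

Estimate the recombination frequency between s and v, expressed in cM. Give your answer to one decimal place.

The two most frequent classes, S V (345) and s v (297), are the parental types, so the F1 was S V / s v.
The recombinant classes are S v and s V: 143 + 117 = 260.
Recombination frequency = 260/902 = 0.2882 ≈ 28.8%, i.e. 28.8 cM.

28.8 cM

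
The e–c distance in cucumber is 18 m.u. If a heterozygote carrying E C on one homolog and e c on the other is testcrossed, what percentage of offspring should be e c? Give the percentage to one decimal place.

41.0%

A map distance of 18 m.u. corresponds to a recombination frequency of 0.180.
The F1 is E C / e c, so e c is a parental gamete class with expected frequency (1 − r)/2 = 0.820/2 = 0.4100.
That is 0.4100 = 41.0% of the progeny.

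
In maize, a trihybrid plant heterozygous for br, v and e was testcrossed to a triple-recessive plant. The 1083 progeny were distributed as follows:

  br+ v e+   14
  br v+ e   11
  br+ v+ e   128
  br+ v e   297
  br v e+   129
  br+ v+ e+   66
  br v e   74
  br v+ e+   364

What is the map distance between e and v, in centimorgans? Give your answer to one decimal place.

The two most frequent reciprocal classes, br v+ e+ and br+ v e, are the parental types, so the F1 was br v+ e+ / br+ v e.
The two rarest classes, br v+ e and br+ v e+, are the double crossovers. Comparing them with the parentals, only the e allele has switched, so e is the middle locus and the order is br – e – v.
Crossovers in the e–v interval produce the single-crossover classes br v e+ and br+ v+ e (129 + 128 = 257) plus the double crossovers (25).
RF(e–v) = (257 + 25) / 1083 = 282/1083 = 0.2604 → 26.0 centimorgans.

26.0 centimorgans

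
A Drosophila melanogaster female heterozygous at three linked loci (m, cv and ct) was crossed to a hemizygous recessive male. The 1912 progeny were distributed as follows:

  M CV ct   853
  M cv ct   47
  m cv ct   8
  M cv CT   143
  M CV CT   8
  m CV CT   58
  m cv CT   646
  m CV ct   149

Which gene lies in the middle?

The two most frequent reciprocal classes, m cv CT and M CV ct, are the parental types, so the F1 was m cv CT / M CV ct.
The two rarest classes, m cv ct and M CV CT, are the double crossovers. Comparing them with the parentals, only the ct allele has switched, so ct is the middle locus and the order is cv – ct – m.

ct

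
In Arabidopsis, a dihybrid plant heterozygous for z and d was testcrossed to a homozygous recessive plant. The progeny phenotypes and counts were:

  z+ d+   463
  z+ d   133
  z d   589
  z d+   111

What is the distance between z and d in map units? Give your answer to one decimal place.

18.8 map units

The two most frequent classes, z+ d+ (463) and z d (589), are the parental types, so the F1 was z+ d+ / z d.
The recombinant classes are z+ d and z d+: 133 + 111 = 244.
Recombination frequency = 244/1296 = 0.1883 ≈ 18.8%, i.e. 18.8 map units.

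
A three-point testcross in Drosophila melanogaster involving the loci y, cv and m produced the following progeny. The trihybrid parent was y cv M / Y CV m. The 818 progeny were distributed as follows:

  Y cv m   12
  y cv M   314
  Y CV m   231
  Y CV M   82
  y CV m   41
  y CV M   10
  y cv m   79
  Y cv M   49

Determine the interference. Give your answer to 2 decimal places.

0.12

The two rarest classes, y CV M and Y cv m, are the double crossovers. Comparing them with the parentals, only the cv allele has switched, so cv is the middle locus and the order is y – cv – m.
y–cv: (90 + 22)/818 = 0.1369; cv–m: (161 + 22)/818 = 0.2237.
Expected DCO frequency = 0.1369 × 0.2237 ≈ 0.03062; observed = 22/818 ≈ 0.02689.
Coefficient of coincidence = 0.02689/0.03062 ≈ 0.88; interference = 1 − 0.88 = 0.12.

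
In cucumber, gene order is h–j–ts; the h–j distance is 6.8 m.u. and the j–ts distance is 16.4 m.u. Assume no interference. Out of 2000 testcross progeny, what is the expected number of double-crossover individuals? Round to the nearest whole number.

Map distances give recombination frequencies of 0.068 and 0.164 for the two intervals.
With no interference, expected double-crossover frequency = 0.068 × 0.164 = 0.01115.
Expected number = 0.01115 × 2000 = 22.30 ≈ 22.

22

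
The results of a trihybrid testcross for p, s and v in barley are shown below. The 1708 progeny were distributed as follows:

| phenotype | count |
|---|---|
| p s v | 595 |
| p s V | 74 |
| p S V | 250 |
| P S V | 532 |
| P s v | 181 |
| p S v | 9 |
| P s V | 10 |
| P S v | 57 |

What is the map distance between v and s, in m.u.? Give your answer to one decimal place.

The two most frequent reciprocal classes, p s v and P S V, are the parental types, so the F1 was p s v / P S V.
The two rarest classes, p S v and P s V, are the double crossovers. Comparing them with the parentals, only the s allele has switched, so s is the middle locus and the order is p – s – v.
Crossovers in the s–v interval produce the single-crossover classes p s V and P S v (74 + 57 = 131) plus the double crossovers (19).
RF(s–v) = (131 + 19) / 1708 = 150/1708 = 0.0878 → 8.8 m.u.

8.8 m.u.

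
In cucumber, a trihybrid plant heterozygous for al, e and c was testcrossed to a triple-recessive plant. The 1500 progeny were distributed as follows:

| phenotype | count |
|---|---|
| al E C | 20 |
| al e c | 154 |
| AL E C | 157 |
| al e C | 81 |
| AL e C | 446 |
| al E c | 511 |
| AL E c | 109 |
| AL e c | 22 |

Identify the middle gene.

c

The two most frequent reciprocal classes, al E c and AL e C, are the parental types, so the F1 was al E c / AL e C.
The two rarest classes, al E C and AL e c, are the double crossovers. Comparing them with the parentals, only the c allele has switched, so c is the middle locus and the order is e – c – al.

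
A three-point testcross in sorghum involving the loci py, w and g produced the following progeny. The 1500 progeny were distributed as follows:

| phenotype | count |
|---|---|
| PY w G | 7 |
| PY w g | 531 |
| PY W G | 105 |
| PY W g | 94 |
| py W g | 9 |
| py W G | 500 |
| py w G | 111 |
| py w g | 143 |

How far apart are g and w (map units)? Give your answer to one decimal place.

The two most frequent reciprocal classes, py W G and PY w g, are the parental types, so the F1 was py W G / PY w g.
The two rarest classes, py W g and PY w G, are the double crossovers. Comparing them with the parentals, only the g allele has switched, so g is the middle locus and the order is py – g – w.
Crossovers in the g–w interval produce the single-crossover classes py w G and PY W g (111 + 94 = 205) plus the double crossovers (16).
RF(g–w) = (205 + 16) / 1500 = 221/1500 = 0.1473 → 14.7 map units.

14.7 map units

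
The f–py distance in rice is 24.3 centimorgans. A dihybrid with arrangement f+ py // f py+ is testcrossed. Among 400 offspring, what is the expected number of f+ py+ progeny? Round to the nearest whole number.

49

A map distance of 24.3 centimorgans corresponds to a recombination frequency of 0.243.
The F1 is f+ py / f py+, so f+ py+ is a recombinant gamete class with expected frequency r/2 = 0.243/2 = 0.1215.
Expected number = 0.1215 × 400 = 48.60 ≈ 49.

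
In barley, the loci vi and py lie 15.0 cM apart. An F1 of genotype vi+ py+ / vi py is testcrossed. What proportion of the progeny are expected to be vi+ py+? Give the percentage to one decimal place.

42.5%

A map distance of 15.0 cM corresponds to a recombination frequency of 0.150.
The F1 is vi+ py+ / vi py, so vi+ py+ is a parental gamete class with expected frequency (1 − r)/2 = 0.850/2 = 0.4250.
That is 0.4250 = 42.5% of the progeny.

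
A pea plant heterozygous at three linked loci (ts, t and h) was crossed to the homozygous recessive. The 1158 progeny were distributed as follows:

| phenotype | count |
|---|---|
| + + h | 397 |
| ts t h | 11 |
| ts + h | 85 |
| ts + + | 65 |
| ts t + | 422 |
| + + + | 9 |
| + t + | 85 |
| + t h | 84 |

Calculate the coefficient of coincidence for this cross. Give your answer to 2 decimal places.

The two most frequent reciprocal classes, ts t + and + + h, are the parental types, so the F1 was ts t + / + + h.
The two rarest classes, ts t h and + + +, are the double crossovers. Comparing them with the parentals, only the h allele has switched, so h is the middle locus and the order is t – h – ts.
t–h: (149 + 20)/1158 = 0.1459; h–ts: (170 + 20)/1158 = 0.1641.
Expected DCO frequency = 0.1459 × 0.1641 ≈ 0.02394; observed = 20/1158 ≈ 0.01727.
Coefficient of coincidence = 0.01727/0.02394 ≈ 0.72.

0.72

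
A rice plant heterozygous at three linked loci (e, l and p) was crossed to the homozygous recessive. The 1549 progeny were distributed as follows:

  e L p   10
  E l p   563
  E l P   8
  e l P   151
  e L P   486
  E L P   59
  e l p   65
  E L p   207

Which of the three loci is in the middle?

p

The two most frequent reciprocal classes, E l p and e L P, are the parental types, so the F1 was E l p / e L P.
The two rarest classes, E l P and e L p, are the double crossovers. Comparing them with the parentals, only the p allele has switched, so p is the middle locus and the order is l – p – e.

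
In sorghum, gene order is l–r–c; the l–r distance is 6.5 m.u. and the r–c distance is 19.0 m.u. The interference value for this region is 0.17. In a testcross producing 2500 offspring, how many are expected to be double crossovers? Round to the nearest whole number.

Map distances give recombination frequencies of 0.065 and 0.190 for the two intervals.
With interference 0.17 (so coincidence = 0.83), expected double-crossover frequency = 0.065 × 0.190 × 0.83 = 0.01025.
Expected number = 0.01025 × 2500 = 25.63 ≈ 26.

26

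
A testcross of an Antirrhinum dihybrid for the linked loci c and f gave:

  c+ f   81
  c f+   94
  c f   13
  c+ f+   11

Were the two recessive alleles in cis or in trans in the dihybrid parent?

trans

The two most frequent classes are c+ f (81) and c f+ (94); these are the parental (non-recombinant) types.
So the F1 carried c+ f on one chromosome and c f+ on the other — the recessive alleles are on opposite chromosomes (trans / repulsion).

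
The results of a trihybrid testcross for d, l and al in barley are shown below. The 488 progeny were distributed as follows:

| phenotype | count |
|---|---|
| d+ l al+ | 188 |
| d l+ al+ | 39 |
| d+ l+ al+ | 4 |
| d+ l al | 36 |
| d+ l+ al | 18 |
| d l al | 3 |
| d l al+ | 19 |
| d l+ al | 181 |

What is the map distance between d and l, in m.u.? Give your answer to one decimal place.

9.0 m.u.

The two most frequent reciprocal classes, d l+ al and d+ l al+, are the parental types, so the F1 was d l+ al / d+ l al+.
The two rarest classes, d l al and d+ l+ al+, are the double crossovers. Comparing them with the parentals, only the l allele has switched, so l is the middle locus and the order is al – l – d.
Crossovers in the l–d interval produce the single-crossover classes d+ l+ al and d l al+ (18 + 19 = 37) plus the double crossovers (7).
RF(l–d) = (37 + 7) / 488 = 44/488 = 0.0902 → 9.0 m.u.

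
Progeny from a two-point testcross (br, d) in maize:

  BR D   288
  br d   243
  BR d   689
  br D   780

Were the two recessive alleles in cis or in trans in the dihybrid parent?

trans

The two most frequent classes are BR d (689) and br D (780); these are the parental (non-recombinant) types.
So the F1 carried BR d on one chromosome and br D on the other — the recessive alleles are on opposite chromosomes (trans / repulsion).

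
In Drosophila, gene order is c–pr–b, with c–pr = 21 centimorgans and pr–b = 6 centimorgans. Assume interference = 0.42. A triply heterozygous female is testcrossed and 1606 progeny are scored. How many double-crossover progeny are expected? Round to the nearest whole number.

12

Map distances give recombination frequencies of 0.210 and 0.060 for the two intervals.
With interference 0.42 (so coincidence = 0.58), expected double-crossover frequency = 0.210 × 0.060 × 0.58 = 0.00731.
Expected number = 0.00731 × 1606 = 11.74 ≈ 12.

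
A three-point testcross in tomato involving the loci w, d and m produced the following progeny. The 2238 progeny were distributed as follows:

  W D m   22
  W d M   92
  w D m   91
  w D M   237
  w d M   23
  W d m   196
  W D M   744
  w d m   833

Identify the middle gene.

The two most frequent reciprocal classes, W D M and w d m, are the parental types, so the F1 was W D M / w d m.
The two rarest classes, W D m and w d M, are the double crossovers. Comparing them with the parentals, only the m allele has switched, so m is the middle locus and the order is d – m – w.

m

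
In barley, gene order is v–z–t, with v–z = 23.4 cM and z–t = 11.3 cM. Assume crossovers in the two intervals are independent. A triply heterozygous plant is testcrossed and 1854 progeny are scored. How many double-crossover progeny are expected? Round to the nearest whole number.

Map distances give recombination frequencies of 0.234 and 0.113 for the two intervals.
With no interference, expected double-crossover frequency = 0.234 × 0.113 = 0.02644.
Expected number = 0.02644 × 1854 = 49.02 ≈ 49.

49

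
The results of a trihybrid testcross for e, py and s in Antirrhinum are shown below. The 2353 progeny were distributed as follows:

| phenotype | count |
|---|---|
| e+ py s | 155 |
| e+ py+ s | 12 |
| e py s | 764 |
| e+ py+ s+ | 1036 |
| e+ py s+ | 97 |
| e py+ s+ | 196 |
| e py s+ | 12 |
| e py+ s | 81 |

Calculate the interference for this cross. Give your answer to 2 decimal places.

The two most frequent reciprocal classes, e+ py+ s+ and e py s, are the parental types, so the F1 was e+ py+ s+ / e py s.
The two rarest classes, e+ py+ s and e py s+, are the double crossovers. Comparing them with the parentals, only the s allele has switched, so s is the middle locus and the order is e – s – py.
e–s: (351 + 24)/2353 = 0.1594; s–py: (178 + 24)/2353 = 0.0858.
Expected DCO frequency = 0.1594 × 0.0858 ≈ 0.01368; observed = 24/2353 ≈ 0.01020.
Coefficient of coincidence = 0.01020/0.01368 ≈ 0.75; interference = 1 − 0.75 = 0.25.

0.25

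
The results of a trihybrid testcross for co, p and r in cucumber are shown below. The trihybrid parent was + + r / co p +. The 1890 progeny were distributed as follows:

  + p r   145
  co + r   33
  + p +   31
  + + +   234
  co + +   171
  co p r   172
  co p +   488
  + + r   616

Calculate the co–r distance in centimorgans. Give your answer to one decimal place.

24.9 centimorgans

The two rarest classes, co + r and + p +, are the double crossovers. Comparing them with the parentals, only the co allele has switched, so co is the middle locus and the order is r – co – p.
Crossovers in the r–co interval produce the single-crossover classes + + + and co p r (234 + 172 = 406) plus the double crossovers (64).
RF(r–co) = (406 + 64) / 1890 = 470/1890 = 0.2487 → 24.9 centimorgans.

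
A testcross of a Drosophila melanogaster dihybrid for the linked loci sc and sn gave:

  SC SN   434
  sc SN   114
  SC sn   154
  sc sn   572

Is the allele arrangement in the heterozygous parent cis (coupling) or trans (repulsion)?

The two most frequent classes are SC SN (434) and sc sn (572); these are the parental (non-recombinant) types.
So the F1 carried SC SN on one chromosome and sc sn on the other — the recessive alleles are on the same chromosome (cis / coupling).

cis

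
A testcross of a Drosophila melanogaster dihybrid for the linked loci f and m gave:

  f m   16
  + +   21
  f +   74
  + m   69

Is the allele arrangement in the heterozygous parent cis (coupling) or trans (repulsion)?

trans

The two most frequent classes are + m (69) and f + (74); these are the parental (non-recombinant) types.
So the F1 carried + m on one chromosome and f + on the other — the recessive alleles are on opposite chromosomes (trans / repulsion).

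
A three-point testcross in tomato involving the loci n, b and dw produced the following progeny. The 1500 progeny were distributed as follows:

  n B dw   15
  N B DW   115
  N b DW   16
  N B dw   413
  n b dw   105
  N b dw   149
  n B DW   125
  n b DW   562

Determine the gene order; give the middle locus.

The two most frequent reciprocal classes, n b DW and N B dw, are the parental types, so the F1 was n b DW / N B dw.
The two rarest classes, N b DW and n B dw, are the double crossovers. Comparing them with the parentals, only the n allele has switched, so n is the middle locus and the order is dw – n – b.

n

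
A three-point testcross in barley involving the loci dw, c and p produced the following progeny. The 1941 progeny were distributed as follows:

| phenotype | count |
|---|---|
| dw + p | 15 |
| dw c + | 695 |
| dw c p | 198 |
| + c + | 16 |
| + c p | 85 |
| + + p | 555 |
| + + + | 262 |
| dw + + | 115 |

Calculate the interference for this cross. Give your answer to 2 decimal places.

0.47

The two most frequent reciprocal classes, dw c + and + + p, are the parental types, so the F1 was dw c + / + + p.
The two rarest classes, + c + and dw + p, are the double crossovers. Comparing them with the parentals, only the dw allele has switched, so dw is the middle locus and the order is c – dw – p.
c–dw: (200 + 31)/1941 = 0.1190; dw–p: (460 + 31)/1941 = 0.2530.
Expected DCO frequency = 0.1190 × 0.2530 ≈ 0.03011; observed = 31/1941 ≈ 0.01597.
Coefficient of coincidence = 0.01597/0.03011 ≈ 0.53; interference = 1 − 0.53 = 0.47.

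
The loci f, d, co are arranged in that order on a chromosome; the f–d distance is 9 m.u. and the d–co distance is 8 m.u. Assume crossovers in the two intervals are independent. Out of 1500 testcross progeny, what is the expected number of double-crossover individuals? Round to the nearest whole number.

11

Map distances give recombination frequencies of 0.090 and 0.080 for the two intervals.
With no interference, expected double-crossover frequency = 0.090 × 0.080 = 0.00720.
Expected number = 0.00720 × 1500 = 10.80 ≈ 11.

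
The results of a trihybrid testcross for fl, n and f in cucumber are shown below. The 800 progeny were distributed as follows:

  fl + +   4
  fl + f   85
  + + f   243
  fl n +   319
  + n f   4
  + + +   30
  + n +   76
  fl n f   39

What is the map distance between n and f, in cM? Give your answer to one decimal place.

9.6 cM

The two most frequent reciprocal classes, + + f and fl n +, are the parental types, so the F1 was + + f / fl n +.
The two rarest classes, + n f and fl + +, are the double crossovers. Comparing them with the parentals, only the n allele has switched, so n is the middle locus and the order is f – n – fl.
Crossovers in the f–n interval produce the single-crossover classes + + + and fl n f (30 + 39 = 69) plus the double crossovers (8).
RF(f–n) = (69 + 8) / 800 = 77/800 = 0.0963 → 9.6 cM.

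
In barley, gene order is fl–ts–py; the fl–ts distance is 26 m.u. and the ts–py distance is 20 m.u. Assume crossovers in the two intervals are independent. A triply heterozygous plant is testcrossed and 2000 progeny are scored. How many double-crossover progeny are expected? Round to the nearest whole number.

104

Map distances give recombination frequencies of 0.260 and 0.200 for the two intervals.
With no interference, expected double-crossover frequency = 0.260 × 0.200 = 0.05200.
Expected number = 0.05200 × 2000 = 104.00 ≈ 104.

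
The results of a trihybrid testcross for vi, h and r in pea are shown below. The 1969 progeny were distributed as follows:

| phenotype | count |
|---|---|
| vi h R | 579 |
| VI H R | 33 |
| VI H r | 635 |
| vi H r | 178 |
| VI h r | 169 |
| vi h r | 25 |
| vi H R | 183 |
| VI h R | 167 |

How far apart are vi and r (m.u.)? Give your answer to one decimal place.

20.5 m.u.

The two most frequent reciprocal classes, vi h R and VI H r, are the parental types, so the F1 was vi h R / VI H r.
The two rarest classes, vi h r and VI H R, are the double crossovers. Comparing them with the parentals, only the r allele has switched, so r is the middle locus and the order is h – r – vi.
Crossovers in the r–vi interval produce the single-crossover classes VI h R and vi H r (167 + 178 = 345) plus the double crossovers (58).
RF(r–vi) = (345 + 58) / 1969 = 403/1969 = 0.2047 → 20.5 m.u.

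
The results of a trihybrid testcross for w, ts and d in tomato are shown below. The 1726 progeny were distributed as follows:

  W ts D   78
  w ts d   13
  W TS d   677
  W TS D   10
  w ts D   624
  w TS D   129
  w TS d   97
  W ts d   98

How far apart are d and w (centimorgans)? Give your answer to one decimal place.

11.5 centimorgans

The two most frequent reciprocal classes, w ts D and W TS d, are the parental types, so the F1 was w ts D / W TS d.
The two rarest classes, w ts d and W TS D, are the double crossovers. Comparing them with the parentals, only the d allele has switched, so d is the middle locus and the order is ts – d – w.
Crossovers in the d–w interval produce the single-crossover classes W ts D and w TS d (78 + 97 = 175) plus the double crossovers (23).
RF(d–w) = (175 + 23) / 1726 = 198/1726 = 0.1147 → 11.5 centimorgans.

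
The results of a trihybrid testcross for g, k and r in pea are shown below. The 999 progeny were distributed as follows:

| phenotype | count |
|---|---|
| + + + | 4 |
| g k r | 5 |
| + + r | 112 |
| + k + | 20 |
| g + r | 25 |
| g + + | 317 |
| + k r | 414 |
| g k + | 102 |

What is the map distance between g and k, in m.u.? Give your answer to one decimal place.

The two most frequent reciprocal classes, g + + and + k r, are the parental types, so the F1 was g + + / + k r.
The two rarest classes, + + + and g k r, are the double crossovers. Comparing them with the parentals, only the g allele has switched, so g is the middle locus and the order is r – g – k.
Crossovers in the g–k interval produce the single-crossover classes g k + and + + r (102 + 112 = 214) plus the double crossovers (9).
RF(g–k) = (214 + 9) / 999 = 223/999 = 0.2232 → 22.3 m.u.

22.3 m.u.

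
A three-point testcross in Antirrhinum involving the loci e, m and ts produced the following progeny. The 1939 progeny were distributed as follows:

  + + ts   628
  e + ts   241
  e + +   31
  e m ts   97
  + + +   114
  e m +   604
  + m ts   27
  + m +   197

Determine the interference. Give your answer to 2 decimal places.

The two most frequent reciprocal classes, + + ts and e m +, are the parental types, so the F1 was + + ts / e m +.
The two rarest classes, + m ts and e + +, are the double crossovers. Comparing them with the parentals, only the m allele has switched, so m is the middle locus and the order is e – m – ts.
e–m: (438 + 58)/1939 = 0.2558; m–ts: (211 + 58)/1939 = 0.1387.
Expected DCO frequency = 0.2558 × 0.1387 ≈ 0.03548; observed = 58/1939 ≈ 0.02991.
Coefficient of coincidence = 0.02991/0.03548 ≈ 0.84; interference = 1 − 0.84 = 0.16.

0.16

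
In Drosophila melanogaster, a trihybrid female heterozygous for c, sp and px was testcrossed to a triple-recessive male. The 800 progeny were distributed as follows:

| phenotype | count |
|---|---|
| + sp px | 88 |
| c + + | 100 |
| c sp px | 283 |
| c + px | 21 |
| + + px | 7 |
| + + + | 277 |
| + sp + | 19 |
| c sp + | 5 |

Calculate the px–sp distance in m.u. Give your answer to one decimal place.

The two most frequent reciprocal classes, c sp px and + + +, are the parental types, so the F1 was c sp px / + + +.
The two rarest classes, c sp + and + + px, are the double crossovers. Comparing them with the parentals, only the px allele has switched, so px is the middle locus and the order is sp – px – c.
Crossovers in the sp–px interval produce the single-crossover classes c + px and + sp + (21 + 19 = 40) plus the double crossovers (12).
RF(sp–px) = (40 + 12) / 800 = 52/800 = 0.0650 → 6.5 m.u.

6.5 m.u.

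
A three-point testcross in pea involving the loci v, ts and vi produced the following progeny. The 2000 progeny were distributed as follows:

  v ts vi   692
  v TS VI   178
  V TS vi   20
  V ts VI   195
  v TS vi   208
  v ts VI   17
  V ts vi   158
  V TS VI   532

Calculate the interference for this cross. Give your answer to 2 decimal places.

0.55

The two most frequent reciprocal classes, v ts vi and V TS VI, are the parental types, so the F1 was v ts vi / V TS VI.
The two rarest classes, v ts VI and V TS vi, are the double crossovers. Comparing them with the parentals, only the vi allele has switched, so vi is the middle locus and the order is ts – vi – v.
ts–vi: (403 + 37)/2000 = 0.2200; vi–v: (336 + 37)/2000 = 0.1865.
Expected DCO frequency = 0.2200 × 0.1865 ≈ 0.04103; observed = 37/2000 ≈ 0.01850.
Coefficient of coincidence = 0.01850/0.04103 ≈ 0.45; interference = 1 − 0.45 = 0.55.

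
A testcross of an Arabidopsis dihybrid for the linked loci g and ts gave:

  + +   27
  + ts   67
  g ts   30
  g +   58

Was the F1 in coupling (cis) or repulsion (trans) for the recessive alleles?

trans

The two most frequent classes are + ts (67) and g + (58); these are the parental (non-recombinant) types.
So the F1 carried + ts on one chromosome and g + on the other — the recessive alleles are on opposite chromosomes (trans / repulsion).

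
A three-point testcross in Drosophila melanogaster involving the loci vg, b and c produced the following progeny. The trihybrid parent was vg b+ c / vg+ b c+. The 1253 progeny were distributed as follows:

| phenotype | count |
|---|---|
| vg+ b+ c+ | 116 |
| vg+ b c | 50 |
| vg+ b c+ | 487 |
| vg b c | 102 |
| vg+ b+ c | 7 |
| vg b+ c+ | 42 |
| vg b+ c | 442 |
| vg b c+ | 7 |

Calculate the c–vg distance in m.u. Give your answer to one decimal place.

The two rarest classes, vg+ b+ c and vg b c+, are the double crossovers. Comparing them with the parentals, only the vg allele has switched, so vg is the middle locus and the order is b – vg – c.
Crossovers in the vg–c interval produce the single-crossover classes vg b+ c+ and vg+ b c (42 + 50 = 92) plus the double crossovers (14).
RF(vg–c) = (92 + 14) / 1253 = 106/1253 = 0.0846 → 8.5 m.u.

8.5 m.u.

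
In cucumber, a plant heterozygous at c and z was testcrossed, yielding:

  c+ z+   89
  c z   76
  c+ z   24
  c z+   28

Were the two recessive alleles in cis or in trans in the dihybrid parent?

cis

The two most frequent classes are c+ z+ (89) and c z (76); these are the parental (non-recombinant) types.
So the F1 carried c+ z+ on one chromosome and c z on the other — the recessive alleles are on the same chromosome (cis / coupling).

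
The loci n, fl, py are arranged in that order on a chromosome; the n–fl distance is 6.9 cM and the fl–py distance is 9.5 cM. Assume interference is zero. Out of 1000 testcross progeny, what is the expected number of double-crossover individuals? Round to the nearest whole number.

Map distances give recombination frequencies of 0.069 and 0.095 for the two intervals.
With no interference, expected double-crossover frequency = 0.069 × 0.095 = 0.00656.
Expected number = 0.00656 × 1000 = 6.56 ≈ 7.

7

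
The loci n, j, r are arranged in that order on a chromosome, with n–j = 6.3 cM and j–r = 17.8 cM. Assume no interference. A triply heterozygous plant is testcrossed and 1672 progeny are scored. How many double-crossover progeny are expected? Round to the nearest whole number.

Map distances give recombination frequencies of 0.063 and 0.178 for the two intervals.
With no interference, expected double-crossover frequency = 0.063 × 0.178 = 0.01121.
Expected number = 0.01121 × 1672 = 18.75 ≈ 19.

19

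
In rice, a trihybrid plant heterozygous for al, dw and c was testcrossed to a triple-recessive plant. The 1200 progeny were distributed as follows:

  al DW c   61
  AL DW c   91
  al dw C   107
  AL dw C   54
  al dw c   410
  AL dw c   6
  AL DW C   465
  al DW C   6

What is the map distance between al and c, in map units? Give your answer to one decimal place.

17.5 map units

The two most frequent reciprocal classes, al dw c and AL DW C, are the parental types, so the F1 was al dw c / AL DW C.
The two rarest classes, AL dw c and al DW C, are the double crossovers. Comparing them with the parentals, only the al allele has switched, so al is the middle locus and the order is c – al – dw.
Crossovers in the c–al interval produce the single-crossover classes al dw C and AL DW c (107 + 91 = 198) plus the double crossovers (12).
RF(c–al) = (198 + 12) / 1200 = 210/1200 = 0.1750 → 17.5 map units.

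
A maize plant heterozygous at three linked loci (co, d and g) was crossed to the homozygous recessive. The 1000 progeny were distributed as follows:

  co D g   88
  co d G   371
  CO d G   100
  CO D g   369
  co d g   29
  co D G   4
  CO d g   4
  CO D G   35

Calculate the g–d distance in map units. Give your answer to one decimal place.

The two most frequent reciprocal classes, co d G and CO D g, are the parental types, so the F1 was co d G / CO D g.
The two rarest classes, co D G and CO d g, are the double crossovers. Comparing them with the parentals, only the d allele has switched, so d is the middle locus and the order is g – d – co.
Crossovers in the g–d interval produce the single-crossover classes co d g and CO D G (29 + 35 = 64) plus the double crossovers (8).
RF(g–d) = (64 + 8) / 1000 = 72/1000 = 0.0720 → 7.2 map units.

7.2 map units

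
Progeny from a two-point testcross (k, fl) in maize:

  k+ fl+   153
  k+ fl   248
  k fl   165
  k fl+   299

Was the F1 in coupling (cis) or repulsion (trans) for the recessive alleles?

The two most frequent classes are k+ fl (248) and k fl+ (299); these are the parental (non-recombinant) types.
So the F1 carried k+ fl on one chromosome and k fl+ on the other — the recessive alleles are on opposite chromosomes (trans / repulsion).

trans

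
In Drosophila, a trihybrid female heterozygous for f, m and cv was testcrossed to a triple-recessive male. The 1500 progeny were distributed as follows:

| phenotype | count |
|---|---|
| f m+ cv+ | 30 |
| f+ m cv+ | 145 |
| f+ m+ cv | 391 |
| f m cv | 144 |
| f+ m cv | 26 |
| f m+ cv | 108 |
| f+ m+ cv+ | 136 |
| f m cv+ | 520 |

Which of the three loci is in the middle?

m

The two most frequent reciprocal classes, f+ m+ cv and f m cv+, are the parental types, so the F1 was f+ m+ cv / f m cv+.
The two rarest classes, f+ m cv and f m+ cv+, are the double crossovers. Comparing them with the parentals, only the m allele has switched, so m is the middle locus and the order is cv – m – f.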